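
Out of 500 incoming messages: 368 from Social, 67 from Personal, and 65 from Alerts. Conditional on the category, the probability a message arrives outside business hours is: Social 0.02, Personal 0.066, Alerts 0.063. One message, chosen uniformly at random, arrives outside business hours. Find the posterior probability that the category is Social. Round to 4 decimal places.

Unnormalized posteriors (prior × likelihood):
  Social: 0.736 × 0.02 = 0.01472
  Personal: 0.134 × 0.066 = 0.008844
  Alerts: 0.13 × 0.063 = 0.00819
Sum = 0.031754.
P(Social | evidence) = 0.01472 / 0.031754 ≈ 0.4636.

0.4636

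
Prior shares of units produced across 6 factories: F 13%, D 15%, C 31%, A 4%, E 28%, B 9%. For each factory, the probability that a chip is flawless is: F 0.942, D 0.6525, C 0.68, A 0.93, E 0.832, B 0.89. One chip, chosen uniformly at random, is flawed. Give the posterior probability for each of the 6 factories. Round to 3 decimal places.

Taking complements, P(flawed | each) = F 0.058, D 0.3475, C 0.32, A 0.07, E 0.168, B 0.11.
Prior × likelihood for each hypothesis:
  F: 0.13 × 0.058 = 0.00754
  D: 0.15 × 0.3475 = 0.052125
  C: 0.31 × 0.32 = 0.0992
  A: 0.04 × 0.07 = 0.0028
  E: 0.28 × 0.168 = 0.04704
  B: 0.09 × 0.11 = 0.0099
Total = 0.218605.
P(F | flawed) = 0.00754/0.218605 ≈ 0.034
P(D | flawed) = 0.052125/0.218605 ≈ 0.238
P(C | flawed) = 0.0992/0.218605 ≈ 0.454
P(A | flawed) = 0.0028/0.218605 ≈ 0.013
P(E | flawed) = 0.04704/0.218605 ≈ 0.215
P(B | flawed) = 0.0099/0.218605 ≈ 0.045

F 0.034, D 0.238, C 0.454, A 0.013, E 0.215, B 0.045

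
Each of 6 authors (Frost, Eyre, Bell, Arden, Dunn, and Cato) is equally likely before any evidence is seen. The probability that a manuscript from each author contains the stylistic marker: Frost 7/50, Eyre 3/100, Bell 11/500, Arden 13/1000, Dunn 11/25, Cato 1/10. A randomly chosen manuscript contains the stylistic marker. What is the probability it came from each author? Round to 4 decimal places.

Frost 0.1879, Eyre 0.0403, Bell 0.0295, Arden 0.0174, Dunn 0.5906, Cato 0.1342

With a uniform prior (1/6 each), posterior ∝ likelihood:
  Frost: 0.14
  Eyre: 0.03
  Bell: 0.022
  Arden: 0.013
  Dunn: 0.44
  Cato: 0.1
Sum = 0.745.
P(Frost | marker) = 0.14/0.745 ≈ 0.1879
P(Eyre | marker) = 0.03/0.745 ≈ 0.0403
P(Bell | marker) = 0.022/0.745 ≈ 0.0295
P(Arden | marker) = 0.013/0.745 ≈ 0.0174
P(Dunn | marker) = 0.44/0.745 ≈ 0.5906
P(Cato | marker) = 0.1/0.745 ≈ 0.1342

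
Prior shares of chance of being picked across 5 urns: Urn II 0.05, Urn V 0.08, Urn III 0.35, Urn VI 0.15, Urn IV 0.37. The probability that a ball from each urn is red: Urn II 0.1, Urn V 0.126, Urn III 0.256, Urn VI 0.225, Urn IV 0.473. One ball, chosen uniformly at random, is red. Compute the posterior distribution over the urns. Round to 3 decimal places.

Urn II 0.016, Urn V 0.032, Urn III 0.286, Urn VI 0.108, Urn IV 0.558

Compute prior × likelihood for every hypothesis:
  Urn II: 0.05 × 0.1 = 0.005
  Urn V: 0.08 × 0.126 = 0.01008
  Urn III: 0.35 × 0.256 = 0.0896
  Urn VI: 0.15 × 0.225 = 0.03375
  Urn IV: 0.37 × 0.473 = 0.17501
Normalizing constant = 0.31344.
P(Urn II | red) = 0.005/0.31344 ≈ 0.016
P(Urn V | red) = 0.01008/0.31344 ≈ 0.032
P(Urn III | red) = 0.0896/0.31344 ≈ 0.286
P(Urn VI | red) = 0.03375/0.31344 ≈ 0.108
P(Urn IV | red) = 0.17501/0.31344 ≈ 0.558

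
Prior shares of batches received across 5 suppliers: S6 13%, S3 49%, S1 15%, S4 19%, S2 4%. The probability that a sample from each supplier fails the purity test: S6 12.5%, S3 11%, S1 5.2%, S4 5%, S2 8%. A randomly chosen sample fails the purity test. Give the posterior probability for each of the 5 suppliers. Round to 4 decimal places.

S6 0.1793, S3 0.5946, S1 0.0860, S4 0.1048, S2 0.0353

Prior × likelihood for each hypothesis:
  S6: 0.13 × 0.125 = 0.01625
  S3: 0.49 × 0.11 = 0.0539
  S1: 0.15 × 0.052 = 0.0078
  S4: 0.19 × 0.05 = 0.0095
  S2: 0.04 × 0.08 = 0.0032
Normalizing constant = 0.09065.
P(S6 | off-spec) = 0.01625/0.09065 ≈ 0.1793
P(S3 | off-spec) = 0.0539/0.09065 ≈ 0.5946
P(S1 | off-spec) = 0.0078/0.09065 ≈ 0.0860
P(S4 | off-spec) = 0.0095/0.09065 ≈ 0.1048
P(S2 | off-spec) = 0.0032/0.09065 ≈ 0.0353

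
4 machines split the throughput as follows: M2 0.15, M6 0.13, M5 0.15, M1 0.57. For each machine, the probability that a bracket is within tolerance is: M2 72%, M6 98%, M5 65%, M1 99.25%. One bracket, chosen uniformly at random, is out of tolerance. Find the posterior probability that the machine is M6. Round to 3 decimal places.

0.026

Taking complements, P(oversize | each) = M2 0.28, M6 0.02, M5 0.35, M1 0.0075.
Compute prior × likelihood for every hypothesis:
  M2: 0.15 × 0.28 = 0.042
  M6: 0.13 × 0.02 = 0.0026
  M5: 0.15 × 0.35 = 0.0525
  M1: 0.57 × 0.0075 = 0.004275
Total = 0.101375.
P(M6 | evidence) = 0.0026 / 0.101375 ≈ 0.026.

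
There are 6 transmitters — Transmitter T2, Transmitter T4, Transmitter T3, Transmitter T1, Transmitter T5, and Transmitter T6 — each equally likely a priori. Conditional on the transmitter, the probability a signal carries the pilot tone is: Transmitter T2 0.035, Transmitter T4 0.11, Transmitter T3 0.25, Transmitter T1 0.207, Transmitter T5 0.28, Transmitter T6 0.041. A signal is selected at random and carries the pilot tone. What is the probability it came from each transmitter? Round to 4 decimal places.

Transmitter T2 0.0379, Transmitter T4 0.1192, Transmitter T3 0.2709, Transmitter T1 0.2243, Transmitter T5 0.3034, Transmitter T6 0.0444

With a uniform prior (1/6 each), posterior ∝ likelihood:
  Transmitter T2: 0.035
  Transmitter T4: 0.11
  Transmitter T3: 0.25
  Transmitter T1: 0.207
  Transmitter T5: 0.28
  Transmitter T6: 0.041
Sum = 0.923.
P(Transmitter T2 | pilot) = 0.035/0.923 ≈ 0.0379
P(Transmitter T4 | pilot) = 0.11/0.923 ≈ 0.1192
P(Transmitter T3 | pilot) = 0.25/0.923 ≈ 0.2709
P(Transmitter T1 | pilot) = 0.207/0.923 ≈ 0.2243
P(Transmitter T5 | pilot) = 0.28/0.923 ≈ 0.3034
P(Transmitter T6 | pilot) = 0.041/0.923 ≈ 0.0444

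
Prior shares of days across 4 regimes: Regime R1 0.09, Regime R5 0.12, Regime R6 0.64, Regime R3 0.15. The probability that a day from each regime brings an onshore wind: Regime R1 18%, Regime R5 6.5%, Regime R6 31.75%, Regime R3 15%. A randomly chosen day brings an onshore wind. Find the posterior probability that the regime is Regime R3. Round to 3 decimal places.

0.090

Compute prior × likelihood for every hypothesis:
  Regime R1: 0.09 × 0.18 = 0.0162
  Regime R5: 0.12 × 0.065 = 0.0078
  Regime R6: 0.64 × 0.3175 = 0.2032
  Regime R3: 0.15 × 0.15 = 0.0225
Normalizing constant = 0.2497.
P(Regime R3 | evidence) = 0.0225 / 0.2497 ≈ 0.090.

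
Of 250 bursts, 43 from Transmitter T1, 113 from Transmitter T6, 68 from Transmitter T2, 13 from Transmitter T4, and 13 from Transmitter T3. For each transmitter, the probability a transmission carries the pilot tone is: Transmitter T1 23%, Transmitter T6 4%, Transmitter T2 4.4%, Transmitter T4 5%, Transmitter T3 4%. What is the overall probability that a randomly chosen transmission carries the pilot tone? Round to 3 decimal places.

0.074

Compute prior × likelihood for every hypothesis:
  Transmitter T1: 0.172 × 0.23 = 0.03956
  Transmitter T6: 0.452 × 0.04 = 0.01808
  Transmitter T2: 0.272 × 0.044 = 0.011968
  Transmitter T4: 0.052 × 0.05 = 0.0026
  Transmitter T3: 0.052 × 0.04 = 0.00208
P(pilot) = 0.03956 + 0.01808 + 0.011968 + 0.0026 + 0.00208 = 0.074288 → 0.074.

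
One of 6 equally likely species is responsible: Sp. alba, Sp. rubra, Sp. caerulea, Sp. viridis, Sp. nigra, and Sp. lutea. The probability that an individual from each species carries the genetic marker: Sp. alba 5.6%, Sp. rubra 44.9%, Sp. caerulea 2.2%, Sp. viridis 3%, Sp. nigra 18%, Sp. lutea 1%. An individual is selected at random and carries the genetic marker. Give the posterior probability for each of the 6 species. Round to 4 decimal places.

Since the prior is uniform, the posterior is proportional to the likelihood:
  Sp. alba: 0.056
  Sp. rubra: 0.449
  Sp. caerulea: 0.022
  Sp. viridis: 0.03
  Sp. nigra: 0.18
  Sp. lutea: 0.01
Sum = 0.747.
P(Sp. alba | marker) = 0.056/0.747 ≈ 0.0750
P(Sp. rubra | marker) = 0.449/0.747 ≈ 0.6011
P(Sp. caerulea | marker) = 0.022/0.747 ≈ 0.0295
P(Sp. viridis | marker) = 0.03/0.747 ≈ 0.0402
P(Sp. nigra | marker) = 0.18/0.747 ≈ 0.2410
P(Sp. lutea | marker) = 0.01/0.747 ≈ 0.0134

Sp. alba 0.0750, Sp. rubra 0.6011, Sp. caerulea 0.0295, Sp. viridis 0.0402, Sp. nigra 0.2410, Sp. lutea 0.0134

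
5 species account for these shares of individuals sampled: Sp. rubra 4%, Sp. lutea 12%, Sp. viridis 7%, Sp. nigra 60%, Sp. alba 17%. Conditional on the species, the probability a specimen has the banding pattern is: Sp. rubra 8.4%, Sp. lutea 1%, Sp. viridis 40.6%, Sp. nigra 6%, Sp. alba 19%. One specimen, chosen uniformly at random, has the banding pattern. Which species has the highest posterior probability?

By Bayes' rule, posterior ∝ prior × likelihood:
  Sp. rubra: 0.04 × 0.084 = 0.00336
  Sp. lutea: 0.12 × 0.01 = 0.0012
  Sp. viridis: 0.07 × 0.406 = 0.02842
  Sp. nigra: 0.6 × 0.06 = 0.036
  Sp. alba: 0.17 × 0.19 = 0.0323
Sum = 0.10128.
Largest term belongs to Sp. nigra, so Sp. nigra is most probable.

Sp. nigra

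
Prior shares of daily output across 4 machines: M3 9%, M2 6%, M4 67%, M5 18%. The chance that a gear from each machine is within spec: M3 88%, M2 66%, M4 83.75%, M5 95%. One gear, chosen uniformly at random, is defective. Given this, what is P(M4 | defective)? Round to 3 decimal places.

0.730

Taking complements, P(defective | each) = M3 0.12, M2 0.34, M4 0.1625, M5 0.05.
Unnormalized posteriors (prior × likelihood):
  M3: 0.09 × 0.12 = 0.0108
  M2: 0.06 × 0.34 = 0.0204
  M4: 0.67 × 0.1625 = 0.108875
  M5: 0.18 × 0.05 = 0.009
Total = 0.149075.
P(M4 | evidence) = 0.108875 / 0.149075 ≈ 0.730.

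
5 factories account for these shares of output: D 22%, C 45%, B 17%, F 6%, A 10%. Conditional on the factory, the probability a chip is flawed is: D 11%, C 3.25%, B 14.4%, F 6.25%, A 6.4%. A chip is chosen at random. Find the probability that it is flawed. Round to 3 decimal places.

Compute prior × likelihood for every hypothesis:
  D: 0.22 × 0.11 = 0.0242
  C: 0.45 × 0.0325 = 0.014625
  B: 0.17 × 0.144 = 0.02448
  F: 0.06 × 0.0625 = 0.00375
  A: 0.1 × 0.064 = 0.0064
P(flawed) = 0.0242 + 0.014625 + 0.02448 + 0.00375 + 0.0064 = 0.073455 → 0.073.

0.073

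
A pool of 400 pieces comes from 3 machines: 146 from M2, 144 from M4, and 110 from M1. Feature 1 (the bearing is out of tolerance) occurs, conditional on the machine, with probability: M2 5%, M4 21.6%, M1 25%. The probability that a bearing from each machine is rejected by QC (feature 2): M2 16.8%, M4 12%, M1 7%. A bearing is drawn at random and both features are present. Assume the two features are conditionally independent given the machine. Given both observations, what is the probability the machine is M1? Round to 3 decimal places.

0.280

Unnormalized posteriors (prior × likelihood):
  M2: 0.365 × 0.05 × 0.168 = 0.003066
  M4: 0.36 × 0.216 × 0.12 = 0.0093312
  M1: 0.275 × 0.25 × 0.07 = 0.0048125
Sum = 0.0172097.
P(M1 | evidence) = 0.0048125 / 0.0172097 ≈ 0.280.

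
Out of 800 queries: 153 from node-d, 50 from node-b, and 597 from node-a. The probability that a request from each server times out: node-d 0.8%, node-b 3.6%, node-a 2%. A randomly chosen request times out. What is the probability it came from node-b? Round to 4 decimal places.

0.1203

Unnormalized posteriors (prior × likelihood):
  node-d: 0.19125 × 0.008 = 0.00153
  node-b: 0.0625 × 0.036 = 0.00225
  node-a: 0.74625 × 0.02 = 0.014925
Total = 0.018705.
P(node-b | evidence) = 0.00225 / 0.018705 ≈ 0.1203.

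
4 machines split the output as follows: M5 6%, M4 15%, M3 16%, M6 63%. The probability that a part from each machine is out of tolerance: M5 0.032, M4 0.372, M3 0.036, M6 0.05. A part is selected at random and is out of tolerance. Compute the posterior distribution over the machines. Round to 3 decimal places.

M5 0.020, M4 0.587, M3 0.061, M6 0.332

Prior × likelihood for each hypothesis:
  M5: 0.06 × 0.032 = 0.00192
  M4: 0.15 × 0.372 = 0.0558
  M3: 0.16 × 0.036 = 0.00576
  M6: 0.63 × 0.05 = 0.0315
Sum = 0.09498.
P(M5 | oversize) = 0.00192/0.09498 ≈ 0.020
P(M4 | oversize) = 0.0558/0.09498 ≈ 0.587
P(M3 | oversize) = 0.00576/0.09498 ≈ 0.061
P(M6 | oversize) = 0.0315/0.09498 ≈ 0.332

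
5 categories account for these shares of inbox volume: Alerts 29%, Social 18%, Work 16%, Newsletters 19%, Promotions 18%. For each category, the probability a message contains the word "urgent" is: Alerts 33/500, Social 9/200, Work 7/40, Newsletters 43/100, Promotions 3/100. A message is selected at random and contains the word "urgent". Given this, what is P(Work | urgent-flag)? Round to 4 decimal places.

By Bayes' rule, posterior ∝ prior × likelihood:
  Alerts: 0.29 × 0.066 = 0.01914
  Social: 0.18 × 0.045 = 0.0081
  Work: 0.16 × 0.175 = 0.028
  Newsletters: 0.19 × 0.43 = 0.0817
  Promotions: 0.18 × 0.03 = 0.0054
Normalizing constant = 0.14234.
P(Work | evidence) = 0.028 / 0.14234 ≈ 0.1967.

0.1967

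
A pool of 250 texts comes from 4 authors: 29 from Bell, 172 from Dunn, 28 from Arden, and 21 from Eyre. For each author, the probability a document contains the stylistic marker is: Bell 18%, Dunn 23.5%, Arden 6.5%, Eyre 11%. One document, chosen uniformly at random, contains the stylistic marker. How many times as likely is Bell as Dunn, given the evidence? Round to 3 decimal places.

By Bayes' rule, posterior ∝ prior × likelihood:
  Bell: 0.116 × 0.18 = 0.02088
  Dunn: 0.688 × 0.235 = 0.16168
  Arden: 0.112 × 0.065 = 0.00728
  Eyre: 0.084 × 0.11 = 0.00924
Normalizing constant = 0.19908.
The ratio is 0.02088 / 0.16168 (the normalizer cancels) = 0.129.

0.129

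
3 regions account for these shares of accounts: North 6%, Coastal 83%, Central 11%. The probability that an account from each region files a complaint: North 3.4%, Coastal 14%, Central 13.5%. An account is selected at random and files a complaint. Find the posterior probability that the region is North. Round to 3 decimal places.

0.015

Compute prior × likelihood for every hypothesis:
  North: 0.06 × 0.034 = 0.00204
  Coastal: 0.83 × 0.14 = 0.1162
  Central: 0.11 × 0.135 = 0.01485
Normalizing constant = 0.13309.
P(North | evidence) = 0.00204 / 0.13309 ≈ 0.015.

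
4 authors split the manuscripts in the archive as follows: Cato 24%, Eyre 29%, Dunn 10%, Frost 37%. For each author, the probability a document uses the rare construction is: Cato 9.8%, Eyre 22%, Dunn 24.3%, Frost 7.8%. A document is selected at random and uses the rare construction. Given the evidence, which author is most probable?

Compute prior × likelihood for every hypothesis:
  Cato: 0.24 × 0.098 = 0.02352
  Eyre: 0.29 × 0.22 = 0.0638
  Dunn: 0.1 × 0.243 = 0.0243
  Frost: 0.37 × 0.078 = 0.02886
Normalizing constant = 0.14048.
Largest term belongs to Eyre, so Eyre is most probable.

Eyre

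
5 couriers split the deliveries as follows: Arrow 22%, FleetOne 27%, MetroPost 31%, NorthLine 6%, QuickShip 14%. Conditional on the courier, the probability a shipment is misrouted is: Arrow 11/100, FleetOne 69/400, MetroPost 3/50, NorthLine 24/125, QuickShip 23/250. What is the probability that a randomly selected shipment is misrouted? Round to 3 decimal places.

0.114

Compute prior × likelihood for every hypothesis:
  Arrow: 0.22 × 0.11 = 0.0242
  FleetOne: 0.27 × 0.1725 = 0.046575
  MetroPost: 0.31 × 0.06 = 0.0186
  NorthLine: 0.06 × 0.192 = 0.01152
  QuickShip: 0.14 × 0.092 = 0.01288
P(misrouted) = 0.0242 + 0.046575 + 0.0186 + 0.01152 + 0.01288 = 0.113775 → 0.114.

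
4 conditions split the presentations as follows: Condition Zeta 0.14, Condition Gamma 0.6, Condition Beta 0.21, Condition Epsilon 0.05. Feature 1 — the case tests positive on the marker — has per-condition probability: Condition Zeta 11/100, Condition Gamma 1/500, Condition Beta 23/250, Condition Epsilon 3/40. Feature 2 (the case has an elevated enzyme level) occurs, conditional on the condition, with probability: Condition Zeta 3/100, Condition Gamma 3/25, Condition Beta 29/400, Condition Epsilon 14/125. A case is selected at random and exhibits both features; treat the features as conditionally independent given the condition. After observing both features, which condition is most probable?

Condition Beta

Compute prior × likelihood for every hypothesis:
  Condition Zeta: 0.14 × 0.11 × 0.03 = 0.000462
  Condition Gamma: 0.6 × 0.002 × 0.12 = 0.000144
  Condition Beta: 0.21 × 0.092 × 0.0725 = 0.0014007
  Condition Epsilon: 0.05 × 0.075 × 0.112 = 0.00042
Total = 0.0024267.
Largest term belongs to Condition Beta, so Condition Beta is most probable.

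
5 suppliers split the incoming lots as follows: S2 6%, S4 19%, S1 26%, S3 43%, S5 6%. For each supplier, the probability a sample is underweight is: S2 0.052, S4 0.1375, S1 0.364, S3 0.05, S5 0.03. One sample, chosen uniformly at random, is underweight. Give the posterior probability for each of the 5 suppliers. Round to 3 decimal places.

Unnormalized posteriors (prior × likelihood):
  S2: 0.06 × 0.052 = 0.00312
  S4: 0.19 × 0.1375 = 0.026125
  S1: 0.26 × 0.364 = 0.09464
  S3: 0.43 × 0.05 = 0.0215
  S5: 0.06 × 0.03 = 0.0018
Sum = 0.147185.
P(S2 | underweight) = 0.00312/0.147185 ≈ 0.021
P(S4 | underweight) = 0.026125/0.147185 ≈ 0.177
P(S1 | underweight) = 0.09464/0.147185 ≈ 0.643
P(S3 | underweight) = 0.0215/0.147185 ≈ 0.146
P(S5 | underweight) = 0.0018/0.147185 ≈ 0.012

S2 0.021, S4 0.177, S1 0.643, S3 0.146, S5 0.012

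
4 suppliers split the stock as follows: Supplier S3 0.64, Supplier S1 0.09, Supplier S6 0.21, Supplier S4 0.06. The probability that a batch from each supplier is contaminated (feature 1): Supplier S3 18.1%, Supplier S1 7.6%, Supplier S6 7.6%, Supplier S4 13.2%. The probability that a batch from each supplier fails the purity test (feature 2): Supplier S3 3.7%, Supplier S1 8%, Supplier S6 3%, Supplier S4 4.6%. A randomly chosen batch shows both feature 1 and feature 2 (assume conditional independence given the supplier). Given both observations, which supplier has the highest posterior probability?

Supplier S3

By Bayes' rule, posterior ∝ prior × likelihood:
  Supplier S3: 0.64 × 0.181 × 0.037 = 0.00428608
  Supplier S1: 0.09 × 0.076 × 0.08 = 0.0005472
  Supplier S6: 0.21 × 0.076 × 0.03 = 0.0004788
  Supplier S4: 0.06 × 0.132 × 0.046 = 0.00036432
Sum = 0.0056764.
Largest term belongs to Supplier S3, so Supplier S3 is most probable.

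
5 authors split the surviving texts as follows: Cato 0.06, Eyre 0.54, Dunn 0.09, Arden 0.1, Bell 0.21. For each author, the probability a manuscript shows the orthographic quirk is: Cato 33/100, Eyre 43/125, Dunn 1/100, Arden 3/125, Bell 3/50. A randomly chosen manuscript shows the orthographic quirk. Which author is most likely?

Unnormalized posteriors (prior × likelihood):
  Cato: 0.06 × 0.33 = 0.0198
  Eyre: 0.54 × 0.344 = 0.18576
  Dunn: 0.09 × 0.01 = 0.0009
  Arden: 0.1 × 0.024 = 0.0024
  Bell: 0.21 × 0.06 = 0.0126
Total = 0.22146.
Largest term belongs to Eyre, so Eyre is most probable.

Eyre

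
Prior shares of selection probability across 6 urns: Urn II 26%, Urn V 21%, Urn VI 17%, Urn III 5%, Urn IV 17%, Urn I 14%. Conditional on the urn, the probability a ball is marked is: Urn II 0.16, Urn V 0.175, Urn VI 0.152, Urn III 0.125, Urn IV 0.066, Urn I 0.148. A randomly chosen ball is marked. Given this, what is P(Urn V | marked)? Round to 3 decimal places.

Unnormalized posteriors (prior × likelihood):
  Urn II: 0.26 × 0.16 = 0.0416
  Urn V: 0.21 × 0.175 = 0.03675
  Urn VI: 0.17 × 0.152 = 0.02584
  Urn III: 0.05 × 0.125 = 0.00625
  Urn IV: 0.17 × 0.066 = 0.01122
  Urn I: 0.14 × 0.148 = 0.02072
Normalizing constant = 0.14238.
P(Urn V | evidence) = 0.03675 / 0.14238 ≈ 0.258.

0.258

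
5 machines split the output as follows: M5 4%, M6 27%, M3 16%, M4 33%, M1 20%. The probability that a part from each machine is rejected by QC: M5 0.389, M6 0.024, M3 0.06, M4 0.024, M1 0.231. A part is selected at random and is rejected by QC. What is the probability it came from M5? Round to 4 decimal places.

0.1814

Prior × likelihood for each hypothesis:
  M5: 0.04 × 0.389 = 0.01556
  M6: 0.27 × 0.024 = 0.00648
  M3: 0.16 × 0.06 = 0.0096
  M4: 0.33 × 0.024 = 0.00792
  M1: 0.2 × 0.231 = 0.0462
Total = 0.08576.
P(M5 | evidence) = 0.01556 / 0.08576 ≈ 0.1814.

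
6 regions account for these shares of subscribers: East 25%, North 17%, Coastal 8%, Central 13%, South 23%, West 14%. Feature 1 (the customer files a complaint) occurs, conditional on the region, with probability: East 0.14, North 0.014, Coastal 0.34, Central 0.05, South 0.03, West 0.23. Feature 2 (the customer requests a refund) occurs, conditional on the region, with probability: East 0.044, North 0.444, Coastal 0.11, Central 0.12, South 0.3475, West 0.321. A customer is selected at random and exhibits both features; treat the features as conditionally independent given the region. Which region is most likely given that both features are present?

West

Compute prior × likelihood for every hypothesis:
  East: 0.25 × 0.14 × 0.044 = 0.00154
  North: 0.17 × 0.014 × 0.444 = 0.00105672
  Coastal: 0.08 × 0.34 × 0.11 = 0.002992
  Central: 0.13 × 0.05 × 0.12 = 0.00078
  South: 0.23 × 0.03 × 0.3475 = 0.00239775
  West: 0.14 × 0.23 × 0.321 = 0.0103362
Total = 0.01910267.
Largest term belongs to West, so West is most probable.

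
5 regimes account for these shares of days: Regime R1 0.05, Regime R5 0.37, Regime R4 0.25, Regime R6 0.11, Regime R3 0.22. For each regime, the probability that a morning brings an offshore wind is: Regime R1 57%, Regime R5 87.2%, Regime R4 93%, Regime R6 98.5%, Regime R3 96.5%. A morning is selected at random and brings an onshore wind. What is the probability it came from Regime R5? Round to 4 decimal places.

0.4948

Taking complements, P(onshore | each) = Regime R1 0.43, Regime R5 0.128, Regime R4 0.07, Regime R6 0.015, Regime R3 0.035.
Prior × likelihood for each hypothesis:
  Regime R1: 0.05 × 0.43 = 0.0215
  Regime R5: 0.37 × 0.128 = 0.04736
  Regime R4: 0.25 × 0.07 = 0.0175
  Regime R6: 0.11 × 0.015 = 0.00165
  Regime R3: 0.22 × 0.035 = 0.0077
Normalizing constant = 0.09571.
P(Regime R5 | evidence) = 0.04736 / 0.09571 ≈ 0.4948.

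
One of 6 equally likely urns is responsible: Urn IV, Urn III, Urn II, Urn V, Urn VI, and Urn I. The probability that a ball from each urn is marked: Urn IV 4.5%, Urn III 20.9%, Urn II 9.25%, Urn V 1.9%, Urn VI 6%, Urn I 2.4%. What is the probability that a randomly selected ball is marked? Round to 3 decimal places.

With a uniform prior (1/6 each), posterior ∝ likelihood:
  Urn IV: 0.045
  Urn III: 0.209
  Urn II: 0.0925
  Urn V: 0.019
  Urn VI: 0.06
  Urn I: 0.024
P(marked) = (1/6) × (0.045 + 0.209 + 0.0925 + 0.019 + 0.06 + 0.024) = 0.4495/6 ≈ 0.075.

0.075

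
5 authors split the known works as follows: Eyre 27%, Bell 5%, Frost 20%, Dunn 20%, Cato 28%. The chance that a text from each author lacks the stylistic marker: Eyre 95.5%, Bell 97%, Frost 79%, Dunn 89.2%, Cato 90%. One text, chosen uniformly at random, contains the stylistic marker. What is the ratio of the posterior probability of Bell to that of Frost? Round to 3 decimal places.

Taking complements, P(marker | each) = Eyre 0.045, Bell 0.03, Frost 0.21, Dunn 0.108, Cato 0.1.
By Bayes' rule, posterior ∝ prior × likelihood:
  Eyre: 0.27 × 0.045 = 0.01215
  Bell: 0.05 × 0.03 = 0.0015
  Frost: 0.2 × 0.21 = 0.042
  Dunn: 0.2 × 0.108 = 0.0216
  Cato: 0.28 × 0.1 = 0.028
Normalizing constant = 0.10525.
The ratio is 0.0015 / 0.042 (the normalizer cancels) = 0.036.

0.036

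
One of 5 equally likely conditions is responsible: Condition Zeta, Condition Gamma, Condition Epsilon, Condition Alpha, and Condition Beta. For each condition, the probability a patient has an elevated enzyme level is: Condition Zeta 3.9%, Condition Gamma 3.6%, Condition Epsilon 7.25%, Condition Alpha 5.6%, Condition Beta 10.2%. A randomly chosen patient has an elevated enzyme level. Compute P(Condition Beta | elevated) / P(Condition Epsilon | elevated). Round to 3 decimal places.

1.407

With a uniform prior (1/5 each), posterior ∝ likelihood:
  Condition Zeta: 0.039
  Condition Gamma: 0.036
  Condition Epsilon: 0.0725
  Condition Alpha: 0.056
  Condition Beta: 0.102
Sum = 0.3055.
The ratio is 0.102 / 0.0725 (the normalizer cancels) = 1.407.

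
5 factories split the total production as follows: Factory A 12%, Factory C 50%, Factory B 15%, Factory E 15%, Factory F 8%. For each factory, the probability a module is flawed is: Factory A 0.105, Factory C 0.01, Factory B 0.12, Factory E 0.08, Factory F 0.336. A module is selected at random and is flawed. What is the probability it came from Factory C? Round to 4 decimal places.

0.0671

Compute prior × likelihood for every hypothesis:
  Factory A: 0.12 × 0.105 = 0.0126
  Factory C: 0.5 × 0.01 = 0.005
  Factory B: 0.15 × 0.12 = 0.018
  Factory E: 0.15 × 0.08 = 0.012
  Factory F: 0.08 × 0.336 = 0.02688
Total = 0.07448.
P(Factory C | evidence) = 0.005 / 0.07448 ≈ 0.0671.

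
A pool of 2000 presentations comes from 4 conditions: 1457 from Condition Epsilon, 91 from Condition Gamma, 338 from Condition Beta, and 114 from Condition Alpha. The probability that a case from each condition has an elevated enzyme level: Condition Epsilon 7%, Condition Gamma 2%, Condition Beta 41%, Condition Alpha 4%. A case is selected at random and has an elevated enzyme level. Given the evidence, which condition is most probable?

Condition Beta

By Bayes' rule, posterior ∝ prior × likelihood:
  Condition Epsilon: 0.7285 × 0.07 = 0.050995
  Condition Gamma: 0.0455 × 0.02 = 0.00091
  Condition Beta: 0.169 × 0.41 = 0.06929
  Condition Alpha: 0.057 × 0.04 = 0.00228
Sum = 0.123475.
Largest term belongs to Condition Beta, so Condition Beta is most probable.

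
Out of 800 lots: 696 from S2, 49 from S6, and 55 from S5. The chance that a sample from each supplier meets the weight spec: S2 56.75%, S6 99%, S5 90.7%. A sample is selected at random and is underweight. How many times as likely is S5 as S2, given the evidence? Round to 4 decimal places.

0.0170

Taking complements, P(underweight | each) = S2 0.4325, S6 0.01, S5 0.093.
Prior × likelihood for each hypothesis:
  S2: 0.87 × 0.4325 = 0.376275
  S6: 0.06125 × 0.01 = 0.0006125
  S5: 0.06875 × 0.093 = 0.00639375
Sum = 0.38328125.
The ratio is 0.00639375 / 0.376275 (the normalizer cancels) = 0.0170.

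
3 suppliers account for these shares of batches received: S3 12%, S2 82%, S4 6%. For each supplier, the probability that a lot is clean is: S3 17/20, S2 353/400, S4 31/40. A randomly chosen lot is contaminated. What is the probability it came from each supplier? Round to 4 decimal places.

S3 0.1408, S2 0.7536, S4 0.1056

Taking complements, P(contaminated | each) = S3 0.15, S2 0.1175, S4 0.225.
Prior × likelihood for each hypothesis:
  S3: 0.12 × 0.15 = 0.018
  S2: 0.82 × 0.1175 = 0.09635
  S4: 0.06 × 0.225 = 0.0135
Sum = 0.12785.
P(S3 | contaminated) = 0.018/0.12785 ≈ 0.1408
P(S2 | contaminated) = 0.09635/0.12785 ≈ 0.7536
P(S4 | contaminated) = 0.0135/0.12785 ≈ 0.1056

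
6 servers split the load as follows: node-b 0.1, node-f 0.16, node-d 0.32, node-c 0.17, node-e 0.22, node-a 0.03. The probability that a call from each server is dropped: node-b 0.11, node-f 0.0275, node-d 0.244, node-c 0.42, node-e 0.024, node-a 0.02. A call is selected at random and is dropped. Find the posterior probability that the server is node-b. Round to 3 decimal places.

0.064

Compute prior × likelihood for every hypothesis:
  node-b: 0.1 × 0.11 = 0.011
  node-f: 0.16 × 0.0275 = 0.0044
  node-d: 0.32 × 0.244 = 0.07808
  node-c: 0.17 × 0.42 = 0.0714
  node-e: 0.22 × 0.024 = 0.00528
  node-a: 0.03 × 0.02 = 0.0006
Total = 0.17076.
P(node-b | evidence) = 0.011 / 0.17076 ≈ 0.064.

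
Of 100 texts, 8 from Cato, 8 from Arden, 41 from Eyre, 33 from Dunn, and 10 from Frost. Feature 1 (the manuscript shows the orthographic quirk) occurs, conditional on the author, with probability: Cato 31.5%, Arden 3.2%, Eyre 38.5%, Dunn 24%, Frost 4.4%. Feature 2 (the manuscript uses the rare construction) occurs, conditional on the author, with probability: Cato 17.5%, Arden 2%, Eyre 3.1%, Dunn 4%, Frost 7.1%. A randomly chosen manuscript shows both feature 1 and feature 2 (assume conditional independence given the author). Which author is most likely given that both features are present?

Eyre

Compute prior × likelihood for every hypothesis:
  Cato: 0.08 × 0.315 × 0.175 = 0.00441
  Arden: 0.08 × 0.032 × 0.02 = 0.0000512
  Eyre: 0.41 × 0.385 × 0.031 = 0.00489335
  Dunn: 0.33 × 0.24 × 0.04 = 0.003168
  Frost: 0.1 × 0.044 × 0.071 = 0.0003124
Total = 0.01283495.
Largest term belongs to Eyre, so Eyre is most probable.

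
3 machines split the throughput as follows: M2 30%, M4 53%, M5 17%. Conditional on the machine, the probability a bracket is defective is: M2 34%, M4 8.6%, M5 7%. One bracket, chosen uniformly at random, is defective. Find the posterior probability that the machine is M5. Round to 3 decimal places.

0.075

Unnormalized posteriors (prior × likelihood):
  M2: 0.3 × 0.34 = 0.102
  M4: 0.53 × 0.086 = 0.04558
  M5: 0.17 × 0.07 = 0.0119
Normalizing constant = 0.15948.
P(M5 | evidence) = 0.0119 / 0.15948 ≈ 0.075.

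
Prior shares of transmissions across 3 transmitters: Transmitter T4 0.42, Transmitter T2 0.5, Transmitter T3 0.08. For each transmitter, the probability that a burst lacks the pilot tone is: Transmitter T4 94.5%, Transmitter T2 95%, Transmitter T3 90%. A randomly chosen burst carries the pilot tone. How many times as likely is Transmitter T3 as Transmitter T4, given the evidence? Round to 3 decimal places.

Taking complements, P(pilot | each) = Transmitter T4 0.055, Transmitter T2 0.05, Transmitter T3 0.1.
By Bayes' rule, posterior ∝ prior × likelihood:
  Transmitter T4: 0.42 × 0.055 = 0.0231
  Transmitter T2: 0.5 × 0.05 = 0.025
  Transmitter T3: 0.08 × 0.1 = 0.008
Total = 0.0561.
The ratio is 0.008 / 0.0231 (the normalizer cancels) = 0.346.

0.346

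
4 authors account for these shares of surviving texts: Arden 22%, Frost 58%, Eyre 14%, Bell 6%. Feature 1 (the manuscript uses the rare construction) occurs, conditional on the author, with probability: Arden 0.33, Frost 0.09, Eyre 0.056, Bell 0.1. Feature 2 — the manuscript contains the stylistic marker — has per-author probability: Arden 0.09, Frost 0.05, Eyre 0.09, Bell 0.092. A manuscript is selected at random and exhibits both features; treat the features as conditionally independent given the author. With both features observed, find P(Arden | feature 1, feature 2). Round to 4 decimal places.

0.6282

Unnormalized posteriors (prior × likelihood):
  Arden: 0.22 × 0.33 × 0.09 = 0.006534
  Frost: 0.58 × 0.09 × 0.05 = 0.00261
  Eyre: 0.14 × 0.056 × 0.09 = 0.0007056
  Bell: 0.06 × 0.1 × 0.092 = 0.000552
Sum = 0.0104016.
P(Arden | evidence) = 0.006534 / 0.0104016 ≈ 0.6282.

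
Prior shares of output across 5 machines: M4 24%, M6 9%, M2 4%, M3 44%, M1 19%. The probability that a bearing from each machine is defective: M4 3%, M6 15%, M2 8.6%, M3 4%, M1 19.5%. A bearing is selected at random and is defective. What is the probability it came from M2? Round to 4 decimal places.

0.0437

Compute prior × likelihood for every hypothesis:
  M4: 0.24 × 0.03 = 0.0072
  M6: 0.09 × 0.15 = 0.0135
  M2: 0.04 × 0.086 = 0.00344
  M3: 0.44 × 0.04 = 0.0176
  M1: 0.19 × 0.195 = 0.03705
Normalizing constant = 0.07879.
P(M2 | evidence) = 0.00344 / 0.07879 ≈ 0.0437.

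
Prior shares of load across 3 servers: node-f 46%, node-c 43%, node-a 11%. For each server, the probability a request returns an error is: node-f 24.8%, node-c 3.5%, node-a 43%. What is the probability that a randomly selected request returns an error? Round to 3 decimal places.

Prior × likelihood for each hypothesis:
  node-f: 0.46 × 0.248 = 0.11408
  node-c: 0.43 × 0.035 = 0.01505
  node-a: 0.11 × 0.43 = 0.0473
P(error) = 0.11408 + 0.01505 + 0.0473 = 0.17643 → 0.176.

0.176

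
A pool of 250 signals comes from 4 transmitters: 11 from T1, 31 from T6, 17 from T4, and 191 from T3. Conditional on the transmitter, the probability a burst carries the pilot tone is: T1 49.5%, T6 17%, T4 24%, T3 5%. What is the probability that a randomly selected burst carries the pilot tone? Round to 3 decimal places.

Compute prior × likelihood for every hypothesis:
  T1: 0.044 × 0.495 = 0.02178
  T6: 0.124 × 0.17 = 0.02108
  T4: 0.068 × 0.24 = 0.01632
  T3: 0.764 × 0.05 = 0.0382
P(pilot) = 0.02178 + 0.02108 + 0.01632 + 0.0382 = 0.09738 → 0.097.

0.097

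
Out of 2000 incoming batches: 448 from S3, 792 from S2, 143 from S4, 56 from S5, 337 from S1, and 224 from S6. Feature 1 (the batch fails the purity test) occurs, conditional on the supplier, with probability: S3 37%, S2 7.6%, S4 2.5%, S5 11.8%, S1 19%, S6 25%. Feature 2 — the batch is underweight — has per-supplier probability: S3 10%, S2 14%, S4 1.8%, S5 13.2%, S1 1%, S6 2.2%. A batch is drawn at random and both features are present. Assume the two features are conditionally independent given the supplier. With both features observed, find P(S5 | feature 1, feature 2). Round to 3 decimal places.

0.031

Prior × likelihood for each hypothesis:
  S3: 0.224 × 0.37 × 0.1 = 0.008288
  S2: 0.396 × 0.076 × 0.14 = 0.00421344
  S4: 0.0715 × 0.025 × 0.018 = 0.000032175
  S5: 0.028 × 0.118 × 0.132 = 0.000436128
  S1: 0.1685 × 0.19 × 0.01 = 0.00032015
  S6: 0.112 × 0.25 × 0.022 = 0.000616
Sum = 0.013905893.
P(S5 | evidence) = 0.000436128 / 0.013905893 ≈ 0.031.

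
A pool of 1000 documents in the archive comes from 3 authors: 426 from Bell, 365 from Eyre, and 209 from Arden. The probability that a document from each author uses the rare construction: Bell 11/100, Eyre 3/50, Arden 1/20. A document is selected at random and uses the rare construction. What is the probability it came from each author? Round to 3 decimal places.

Bell 0.592, Eyre 0.276, Arden 0.132

Prior × likelihood for each hypothesis:
  Bell: 0.426 × 0.11 = 0.04686
  Eyre: 0.365 × 0.06 = 0.0219
  Arden: 0.209 × 0.05 = 0.01045
Total = 0.07921.
P(Bell | rare-form) = 0.04686/0.07921 ≈ 0.592
P(Eyre | rare-form) = 0.0219/0.07921 ≈ 0.276
P(Arden | rare-form) = 0.01045/0.07921 ≈ 0.132
(Check: 0.592+0.276+0.132 = 1.000.)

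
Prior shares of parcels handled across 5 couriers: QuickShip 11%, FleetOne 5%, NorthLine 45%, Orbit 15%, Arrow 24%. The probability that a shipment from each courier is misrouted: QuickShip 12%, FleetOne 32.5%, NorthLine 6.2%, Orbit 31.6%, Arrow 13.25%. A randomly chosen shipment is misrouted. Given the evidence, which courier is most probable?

Orbit

Unnormalized posteriors (prior × likelihood):
  QuickShip: 0.11 × 0.12 = 0.0132
  FleetOne: 0.05 × 0.325 = 0.01625
  NorthLine: 0.45 × 0.062 = 0.0279
  Orbit: 0.15 × 0.316 = 0.0474
  Arrow: 0.24 × 0.1325 = 0.0318
Normalizing constant = 0.13655.
Largest term belongs to Orbit, so Orbit is most probable.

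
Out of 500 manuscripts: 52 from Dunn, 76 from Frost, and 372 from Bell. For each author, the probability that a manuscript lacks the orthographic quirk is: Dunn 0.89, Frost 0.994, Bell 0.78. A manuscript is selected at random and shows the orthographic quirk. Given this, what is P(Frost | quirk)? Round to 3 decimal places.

Taking complements, P(quirk | each) = Dunn 0.11, Frost 0.006, Bell 0.22.
Prior × likelihood for each hypothesis:
  Dunn: 0.104 × 0.11 = 0.01144
  Frost: 0.152 × 0.006 = 0.000912
  Bell: 0.744 × 0.22 = 0.16368
Normalizing constant = 0.176032.
P(Frost | evidence) = 0.000912 / 0.176032 ≈ 0.005.

0.005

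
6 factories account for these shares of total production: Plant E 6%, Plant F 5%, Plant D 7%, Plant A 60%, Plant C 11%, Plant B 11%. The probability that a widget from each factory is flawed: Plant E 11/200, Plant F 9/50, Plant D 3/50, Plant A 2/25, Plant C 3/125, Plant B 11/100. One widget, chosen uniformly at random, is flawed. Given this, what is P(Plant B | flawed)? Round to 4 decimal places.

Unnormalized posteriors (prior × likelihood):
  Plant E: 0.06 × 0.055 = 0.0033
  Plant F: 0.05 × 0.18 = 0.009
  Plant D: 0.07 × 0.06 = 0.0042
  Plant A: 0.6 × 0.08 = 0.048
  Plant C: 0.11 × 0.024 = 0.00264
  Plant B: 0.11 × 0.11 = 0.0121
Normalizing constant = 0.07924.
P(Plant B | evidence) = 0.0121 / 0.07924 ≈ 0.1527.

0.1527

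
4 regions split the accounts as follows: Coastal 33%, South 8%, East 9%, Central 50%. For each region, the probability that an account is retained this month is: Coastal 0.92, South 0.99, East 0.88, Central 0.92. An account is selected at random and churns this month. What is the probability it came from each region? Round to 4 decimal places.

Coastal 0.3385, South 0.0103, East 0.1385, Central 0.5128

Taking complements, P(churn | each) = Coastal 0.08, South 0.01, East 0.12, Central 0.08.
Prior × likelihood for each hypothesis:
  Coastal: 0.33 × 0.08 = 0.0264
  South: 0.08 × 0.01 = 0.0008
  East: 0.09 × 0.12 = 0.0108
  Central: 0.5 × 0.08 = 0.04
Sum = 0.078.
P(Coastal | churn) = 0.0264/0.078 ≈ 0.3385
P(South | churn) = 0.0008/0.078 ≈ 0.0103
P(East | churn) = 0.0108/0.078 ≈ 0.1385
P(Central | churn) = 0.04/0.078 ≈ 0.5128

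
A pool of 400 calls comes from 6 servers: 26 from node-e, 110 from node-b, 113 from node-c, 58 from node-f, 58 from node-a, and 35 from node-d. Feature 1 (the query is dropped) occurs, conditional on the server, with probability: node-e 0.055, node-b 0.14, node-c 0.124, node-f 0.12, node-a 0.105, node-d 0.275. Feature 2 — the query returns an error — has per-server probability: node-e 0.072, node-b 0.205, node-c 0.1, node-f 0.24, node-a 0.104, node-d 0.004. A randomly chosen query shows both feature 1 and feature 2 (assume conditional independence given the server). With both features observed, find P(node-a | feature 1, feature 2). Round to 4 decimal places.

By Bayes' rule, posterior ∝ prior × likelihood:
  node-e: 0.065 × 0.055 × 0.072 = 0.0002574
  node-b: 0.275 × 0.14 × 0.205 = 0.0078925
  node-c: 0.2825 × 0.124 × 0.1 = 0.003503
  node-f: 0.145 × 0.12 × 0.24 = 0.004176
  node-a: 0.145 × 0.105 × 0.104 = 0.0015834
  node-d: 0.0875 × 0.275 × 0.004 = 0.00009625
Sum = 0.01750855.
P(node-a | evidence) = 0.0015834 / 0.01750855 ≈ 0.0904.

0.0904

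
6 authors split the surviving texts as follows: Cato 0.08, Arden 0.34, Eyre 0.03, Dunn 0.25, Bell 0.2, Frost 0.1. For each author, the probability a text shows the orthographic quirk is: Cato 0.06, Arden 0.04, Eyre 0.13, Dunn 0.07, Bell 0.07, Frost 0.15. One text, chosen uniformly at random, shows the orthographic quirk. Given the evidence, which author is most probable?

Compute prior × likelihood for every hypothesis:
  Cato: 0.08 × 0.06 = 0.0048
  Arden: 0.34 × 0.04 = 0.0136
  Eyre: 0.03 × 0.13 = 0.0039
  Dunn: 0.25 × 0.07 = 0.0175
  Bell: 0.2 × 0.07 = 0.014
  Frost: 0.1 × 0.15 = 0.015
Normalizing constant = 0.0688.
Largest term belongs to Dunn, so Dunn is most probable.

Dunn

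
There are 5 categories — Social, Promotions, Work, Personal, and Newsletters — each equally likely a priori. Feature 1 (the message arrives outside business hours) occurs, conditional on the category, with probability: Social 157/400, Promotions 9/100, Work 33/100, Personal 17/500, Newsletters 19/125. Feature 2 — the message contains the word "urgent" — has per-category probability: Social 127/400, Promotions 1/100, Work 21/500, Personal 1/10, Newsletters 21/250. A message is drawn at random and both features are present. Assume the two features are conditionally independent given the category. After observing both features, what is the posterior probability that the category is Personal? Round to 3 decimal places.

0.022

Since the prior is uniform, the posterior is proportional to the likelihood:
  Social: 0.3925 × 0.3175 = 0.12461875
  Promotions: 0.09 × 0.01 = 0.0009
  Work: 0.33 × 0.042 = 0.01386
  Personal: 0.034 × 0.1 = 0.0034
  Newsletters: 0.152 × 0.084 = 0.012768
Sum = 0.15554675.
P(Personal | evidence) = 0.0034 / 0.15554675 ≈ 0.022.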